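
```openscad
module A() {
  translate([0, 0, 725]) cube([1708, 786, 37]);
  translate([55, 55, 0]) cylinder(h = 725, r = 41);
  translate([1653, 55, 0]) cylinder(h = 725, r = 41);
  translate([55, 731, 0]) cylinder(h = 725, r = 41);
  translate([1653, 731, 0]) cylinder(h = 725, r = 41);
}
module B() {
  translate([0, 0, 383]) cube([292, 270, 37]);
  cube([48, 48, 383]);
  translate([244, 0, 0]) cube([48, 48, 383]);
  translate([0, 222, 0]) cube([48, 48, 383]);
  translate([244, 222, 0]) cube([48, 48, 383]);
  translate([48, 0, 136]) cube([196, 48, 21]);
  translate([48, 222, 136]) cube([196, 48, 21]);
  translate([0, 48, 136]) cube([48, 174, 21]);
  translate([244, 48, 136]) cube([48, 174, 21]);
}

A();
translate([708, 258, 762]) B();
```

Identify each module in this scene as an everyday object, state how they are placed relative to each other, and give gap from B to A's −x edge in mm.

The stool's min-x is at 708; the table's min-x is 0; gap = 708 mm.

A is a table. B is a stool. The stool is on top of the table, centred. The gap from the stool to the table's −x edge is 708 mm.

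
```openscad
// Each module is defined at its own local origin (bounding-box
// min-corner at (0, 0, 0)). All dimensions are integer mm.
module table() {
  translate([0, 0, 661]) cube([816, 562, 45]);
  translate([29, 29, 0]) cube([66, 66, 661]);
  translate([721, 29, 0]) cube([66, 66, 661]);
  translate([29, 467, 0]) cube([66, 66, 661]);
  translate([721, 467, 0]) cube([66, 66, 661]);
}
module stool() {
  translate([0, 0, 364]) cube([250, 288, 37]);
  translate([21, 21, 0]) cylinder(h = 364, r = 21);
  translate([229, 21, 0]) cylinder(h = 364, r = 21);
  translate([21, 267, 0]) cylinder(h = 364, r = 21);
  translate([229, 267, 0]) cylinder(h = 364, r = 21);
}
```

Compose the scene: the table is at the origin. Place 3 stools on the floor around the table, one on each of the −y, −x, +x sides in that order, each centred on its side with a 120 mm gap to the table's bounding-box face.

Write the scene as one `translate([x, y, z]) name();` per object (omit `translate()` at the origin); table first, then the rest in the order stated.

table();
translate([283, -408, 0]) stool();
translate([-370, 137, 0]) stool();
translate([936, 137, 0]) stool();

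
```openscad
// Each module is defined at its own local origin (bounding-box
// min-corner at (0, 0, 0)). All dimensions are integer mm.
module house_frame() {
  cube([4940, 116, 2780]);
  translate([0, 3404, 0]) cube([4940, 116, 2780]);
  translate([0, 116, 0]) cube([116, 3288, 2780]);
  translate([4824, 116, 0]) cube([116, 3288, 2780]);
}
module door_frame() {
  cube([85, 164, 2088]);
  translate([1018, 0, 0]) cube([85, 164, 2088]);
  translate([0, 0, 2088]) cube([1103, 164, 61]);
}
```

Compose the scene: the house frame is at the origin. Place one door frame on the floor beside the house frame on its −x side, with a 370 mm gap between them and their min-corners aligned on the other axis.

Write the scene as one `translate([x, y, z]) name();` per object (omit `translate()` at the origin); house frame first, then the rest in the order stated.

house_frame();
translate([-1473, 0, 0]) door_frame();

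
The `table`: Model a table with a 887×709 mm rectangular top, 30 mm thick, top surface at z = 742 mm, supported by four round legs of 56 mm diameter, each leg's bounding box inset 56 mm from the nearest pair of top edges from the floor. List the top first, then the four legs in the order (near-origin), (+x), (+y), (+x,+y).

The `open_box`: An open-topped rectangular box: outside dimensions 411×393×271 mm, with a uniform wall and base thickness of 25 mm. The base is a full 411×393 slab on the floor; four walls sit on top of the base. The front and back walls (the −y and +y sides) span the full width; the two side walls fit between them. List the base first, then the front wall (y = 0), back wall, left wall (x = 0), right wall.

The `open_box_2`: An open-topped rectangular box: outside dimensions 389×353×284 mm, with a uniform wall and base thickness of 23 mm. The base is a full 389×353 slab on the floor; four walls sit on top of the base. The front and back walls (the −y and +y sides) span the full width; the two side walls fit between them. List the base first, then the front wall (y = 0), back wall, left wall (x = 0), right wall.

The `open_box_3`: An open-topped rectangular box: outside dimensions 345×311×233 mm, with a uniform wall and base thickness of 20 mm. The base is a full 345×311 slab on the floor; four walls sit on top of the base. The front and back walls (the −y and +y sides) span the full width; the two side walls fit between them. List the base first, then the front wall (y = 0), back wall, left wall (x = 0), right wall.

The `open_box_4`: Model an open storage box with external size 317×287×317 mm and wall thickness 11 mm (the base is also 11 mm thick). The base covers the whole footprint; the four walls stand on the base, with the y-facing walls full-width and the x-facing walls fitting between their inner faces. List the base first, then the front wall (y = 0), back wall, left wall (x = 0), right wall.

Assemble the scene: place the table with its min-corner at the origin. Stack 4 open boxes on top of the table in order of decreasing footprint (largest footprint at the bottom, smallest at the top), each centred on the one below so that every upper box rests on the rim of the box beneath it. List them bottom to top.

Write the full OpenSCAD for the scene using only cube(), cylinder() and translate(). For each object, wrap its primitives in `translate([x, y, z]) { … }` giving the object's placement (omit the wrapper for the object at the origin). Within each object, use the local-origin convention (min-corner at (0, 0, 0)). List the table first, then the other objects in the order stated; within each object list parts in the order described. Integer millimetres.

translate([0, 0, 712]) cube([887, 709, 30]);
translate([84, 84, 0]) cylinder(h = 712, r = 28);
translate([803, 84, 0]) cylinder(h = 712, r = 28);
translate([84, 625, 0]) cylinder(h = 712, r = 28);
translate([803, 625, 0]) cylinder(h = 712, r = 28);
translate([238, 158, 742]) {
  cube([411, 393, 25]);
  translate([0, 0, 25]) cube([411, 25, 246]);
  translate([0, 368, 25]) cube([411, 25, 246]);
  translate([0, 25, 25]) cube([25, 343, 246]);
  translate([386, 25, 25]) cube([25, 343, 246]);
}
translate([249, 178, 1013]) {
  cube([389, 353, 23]);
  translate([0, 0, 23]) cube([389, 23, 261]);
  translate([0, 330, 23]) cube([389, 23, 261]);
  translate([0, 23, 23]) cube([23, 307, 261]);
  translate([366, 23, 23]) cube([23, 307, 261]);
}
translate([271, 199, 1297]) {
  cube([345, 311, 20]);
  translate([0, 0, 20]) cube([345, 20, 213]);
  translate([0, 291, 20]) cube([345, 20, 213]);
  translate([0, 20, 20]) cube([20, 271, 213]);
  translate([325, 20, 20]) cube([20, 271, 213]);
}
translate([285, 211, 1530]) {
  cube([317, 287, 11]);
  translate([0, 0, 11]) cube([317, 11, 306]);
  translate([0, 276, 11]) cube([317, 11, 306]);
  translate([0, 11, 11]) cube([11, 265, 306]);
  translate([306, 11, 11]) cube([11, 265, 306]);
}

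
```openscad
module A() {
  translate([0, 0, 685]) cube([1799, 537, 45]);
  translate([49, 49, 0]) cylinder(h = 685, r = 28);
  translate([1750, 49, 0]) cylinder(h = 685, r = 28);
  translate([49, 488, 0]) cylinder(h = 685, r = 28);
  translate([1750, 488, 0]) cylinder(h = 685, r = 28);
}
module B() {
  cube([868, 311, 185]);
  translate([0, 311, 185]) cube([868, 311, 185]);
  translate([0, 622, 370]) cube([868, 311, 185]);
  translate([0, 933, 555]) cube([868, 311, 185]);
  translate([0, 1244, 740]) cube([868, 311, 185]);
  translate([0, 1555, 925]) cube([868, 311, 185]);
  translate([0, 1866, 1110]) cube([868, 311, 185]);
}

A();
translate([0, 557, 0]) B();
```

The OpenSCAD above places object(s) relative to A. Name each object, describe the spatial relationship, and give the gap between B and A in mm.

A is a table. B is a staircase. The staircase is on the floor beside the table on its +y side. The gap between the staircase and the table is 20 mm.

The staircase's nearest face is 20 mm from the table's +y face.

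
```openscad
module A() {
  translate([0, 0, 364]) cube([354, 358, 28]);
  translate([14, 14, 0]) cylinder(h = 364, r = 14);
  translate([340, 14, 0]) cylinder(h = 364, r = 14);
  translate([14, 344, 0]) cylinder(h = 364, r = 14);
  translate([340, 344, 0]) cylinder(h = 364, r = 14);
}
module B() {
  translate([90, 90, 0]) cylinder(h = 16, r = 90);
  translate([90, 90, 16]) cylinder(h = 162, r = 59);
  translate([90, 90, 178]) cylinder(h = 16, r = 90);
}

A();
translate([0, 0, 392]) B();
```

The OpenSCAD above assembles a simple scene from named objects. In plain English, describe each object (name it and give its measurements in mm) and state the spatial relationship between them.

A is a simple wooden stool: a rectangular seat 354 mm (x) by 358 mm (y), 28 mm thick, top face at z = 392 mm, on four round legs, each 28 mm in diameter. The legs rest on z = 0, each leg's axis is inset half a diameter from the nearest pair of seat edges (so the leg's bounding box is flush with the corner).

B is a spool: two coaxial disc flanges of radius 90 mm and thickness 16 mm, joined by a core cylinder of radius 59 mm and height 162 mm. The lower flange rests on z = 0 and the three cylinders share a vertical axis.

The spool is on top of the stool.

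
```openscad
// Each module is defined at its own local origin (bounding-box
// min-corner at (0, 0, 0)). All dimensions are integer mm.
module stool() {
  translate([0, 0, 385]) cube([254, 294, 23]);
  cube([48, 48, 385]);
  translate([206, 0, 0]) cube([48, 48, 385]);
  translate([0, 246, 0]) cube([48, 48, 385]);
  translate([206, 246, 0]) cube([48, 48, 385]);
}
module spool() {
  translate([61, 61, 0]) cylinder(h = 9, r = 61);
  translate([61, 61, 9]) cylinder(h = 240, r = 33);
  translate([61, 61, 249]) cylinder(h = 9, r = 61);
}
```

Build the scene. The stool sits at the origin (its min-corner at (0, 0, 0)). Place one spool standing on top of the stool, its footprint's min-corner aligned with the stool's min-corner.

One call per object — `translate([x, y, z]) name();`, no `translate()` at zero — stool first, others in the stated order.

stool();
translate([0, 0, 408]) spool();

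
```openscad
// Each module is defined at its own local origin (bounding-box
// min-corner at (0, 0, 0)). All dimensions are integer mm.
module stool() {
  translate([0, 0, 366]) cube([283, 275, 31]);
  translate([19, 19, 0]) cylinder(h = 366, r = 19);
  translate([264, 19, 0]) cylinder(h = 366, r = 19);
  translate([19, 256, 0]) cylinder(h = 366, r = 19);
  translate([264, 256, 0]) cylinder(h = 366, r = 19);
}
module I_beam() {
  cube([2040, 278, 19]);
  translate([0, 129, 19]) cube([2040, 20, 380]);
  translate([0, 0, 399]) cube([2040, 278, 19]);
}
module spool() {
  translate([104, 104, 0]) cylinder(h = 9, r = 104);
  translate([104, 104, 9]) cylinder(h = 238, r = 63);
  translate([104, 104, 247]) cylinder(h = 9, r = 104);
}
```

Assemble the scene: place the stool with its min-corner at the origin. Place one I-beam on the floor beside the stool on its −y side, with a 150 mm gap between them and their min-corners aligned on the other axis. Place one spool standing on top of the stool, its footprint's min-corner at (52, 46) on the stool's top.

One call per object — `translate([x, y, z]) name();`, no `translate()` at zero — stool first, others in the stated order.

stool();
translate([0, -428, 0]) I_beam();
translate([52, 46, 397]) spool();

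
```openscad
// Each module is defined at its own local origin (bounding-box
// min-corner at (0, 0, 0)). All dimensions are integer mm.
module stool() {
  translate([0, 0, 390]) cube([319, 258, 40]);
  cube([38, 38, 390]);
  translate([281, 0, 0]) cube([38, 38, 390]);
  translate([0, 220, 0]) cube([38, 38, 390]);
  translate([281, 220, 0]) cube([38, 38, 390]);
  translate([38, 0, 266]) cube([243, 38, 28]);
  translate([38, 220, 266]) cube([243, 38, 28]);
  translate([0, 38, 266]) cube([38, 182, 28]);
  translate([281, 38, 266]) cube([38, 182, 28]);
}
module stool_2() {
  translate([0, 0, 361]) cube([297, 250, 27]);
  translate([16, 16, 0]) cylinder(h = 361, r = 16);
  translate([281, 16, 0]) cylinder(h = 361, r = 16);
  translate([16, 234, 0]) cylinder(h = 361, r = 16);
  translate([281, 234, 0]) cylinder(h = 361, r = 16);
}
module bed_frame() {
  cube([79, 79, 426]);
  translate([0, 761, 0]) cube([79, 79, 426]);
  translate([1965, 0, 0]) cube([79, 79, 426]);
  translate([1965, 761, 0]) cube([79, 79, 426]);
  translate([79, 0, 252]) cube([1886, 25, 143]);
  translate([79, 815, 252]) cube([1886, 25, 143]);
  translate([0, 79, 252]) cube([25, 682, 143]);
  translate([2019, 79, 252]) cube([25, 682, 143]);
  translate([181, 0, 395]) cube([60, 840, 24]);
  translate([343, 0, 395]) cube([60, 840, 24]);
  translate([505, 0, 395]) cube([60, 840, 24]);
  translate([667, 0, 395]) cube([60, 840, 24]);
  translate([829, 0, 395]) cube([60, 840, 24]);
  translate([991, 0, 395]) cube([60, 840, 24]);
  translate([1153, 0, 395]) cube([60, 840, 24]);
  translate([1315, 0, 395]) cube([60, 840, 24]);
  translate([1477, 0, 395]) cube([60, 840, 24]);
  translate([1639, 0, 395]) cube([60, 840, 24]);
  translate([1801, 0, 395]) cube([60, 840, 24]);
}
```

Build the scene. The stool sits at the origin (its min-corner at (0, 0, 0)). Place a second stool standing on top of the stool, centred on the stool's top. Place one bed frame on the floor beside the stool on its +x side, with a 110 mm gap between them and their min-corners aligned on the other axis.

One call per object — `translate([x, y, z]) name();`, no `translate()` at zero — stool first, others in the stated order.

stool();
translate([11, 4, 430]) stool_2();
translate([429, 0, 0]) bed_frame();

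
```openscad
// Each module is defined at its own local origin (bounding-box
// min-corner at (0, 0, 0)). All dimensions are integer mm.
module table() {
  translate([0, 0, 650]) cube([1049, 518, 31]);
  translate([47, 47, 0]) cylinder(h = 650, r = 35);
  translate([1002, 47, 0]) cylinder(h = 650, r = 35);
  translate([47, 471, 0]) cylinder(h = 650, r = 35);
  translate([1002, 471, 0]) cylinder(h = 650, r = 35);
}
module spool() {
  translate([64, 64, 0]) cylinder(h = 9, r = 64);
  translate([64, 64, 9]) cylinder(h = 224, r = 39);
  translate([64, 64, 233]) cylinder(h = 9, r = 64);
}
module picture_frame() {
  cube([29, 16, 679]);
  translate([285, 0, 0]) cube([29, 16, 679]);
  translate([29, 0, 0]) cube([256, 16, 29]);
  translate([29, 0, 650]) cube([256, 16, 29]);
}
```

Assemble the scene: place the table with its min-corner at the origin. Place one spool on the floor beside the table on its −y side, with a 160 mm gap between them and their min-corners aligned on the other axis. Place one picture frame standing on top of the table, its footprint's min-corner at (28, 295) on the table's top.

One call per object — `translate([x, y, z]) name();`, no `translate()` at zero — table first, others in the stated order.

table();
translate([0, -288, 0]) spool();
translate([28, 295, 681]) picture_frame();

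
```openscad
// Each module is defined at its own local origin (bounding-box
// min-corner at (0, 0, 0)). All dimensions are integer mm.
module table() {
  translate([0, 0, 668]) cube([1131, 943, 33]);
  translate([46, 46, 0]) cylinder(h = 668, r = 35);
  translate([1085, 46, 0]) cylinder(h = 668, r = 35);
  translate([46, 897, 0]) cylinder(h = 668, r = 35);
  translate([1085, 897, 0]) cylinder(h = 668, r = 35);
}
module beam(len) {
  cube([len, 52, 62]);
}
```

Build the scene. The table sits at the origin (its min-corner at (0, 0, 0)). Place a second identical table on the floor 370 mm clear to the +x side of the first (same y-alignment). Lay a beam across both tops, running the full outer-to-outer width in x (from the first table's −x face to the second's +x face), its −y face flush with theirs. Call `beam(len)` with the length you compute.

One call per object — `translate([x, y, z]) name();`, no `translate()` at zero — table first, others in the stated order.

table();
translate([1501, 0, 0]) table();
translate([0, 0, 701]) beam(2632);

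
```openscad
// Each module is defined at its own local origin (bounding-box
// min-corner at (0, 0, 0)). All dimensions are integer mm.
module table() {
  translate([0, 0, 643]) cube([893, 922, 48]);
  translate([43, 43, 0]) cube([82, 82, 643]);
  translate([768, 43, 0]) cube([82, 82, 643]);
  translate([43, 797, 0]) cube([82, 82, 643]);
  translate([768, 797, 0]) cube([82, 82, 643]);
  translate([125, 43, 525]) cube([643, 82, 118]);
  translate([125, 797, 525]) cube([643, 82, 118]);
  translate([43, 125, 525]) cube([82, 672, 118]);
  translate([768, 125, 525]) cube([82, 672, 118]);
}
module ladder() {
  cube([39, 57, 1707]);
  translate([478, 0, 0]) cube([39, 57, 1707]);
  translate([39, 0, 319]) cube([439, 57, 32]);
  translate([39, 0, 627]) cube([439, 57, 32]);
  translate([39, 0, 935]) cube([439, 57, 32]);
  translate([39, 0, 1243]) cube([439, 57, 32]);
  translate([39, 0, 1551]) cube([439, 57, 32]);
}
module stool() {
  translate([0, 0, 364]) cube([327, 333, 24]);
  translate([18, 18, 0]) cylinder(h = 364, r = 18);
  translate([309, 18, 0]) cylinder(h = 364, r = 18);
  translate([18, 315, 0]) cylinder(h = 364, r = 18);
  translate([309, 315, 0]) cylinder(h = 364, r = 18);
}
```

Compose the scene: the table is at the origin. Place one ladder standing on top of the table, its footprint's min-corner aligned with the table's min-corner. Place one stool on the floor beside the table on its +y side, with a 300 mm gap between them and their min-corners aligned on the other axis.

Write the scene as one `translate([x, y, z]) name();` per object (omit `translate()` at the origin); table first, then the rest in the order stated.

table();
translate([0, 0, 691]) ladder();
translate([0, 1222, 0]) stool();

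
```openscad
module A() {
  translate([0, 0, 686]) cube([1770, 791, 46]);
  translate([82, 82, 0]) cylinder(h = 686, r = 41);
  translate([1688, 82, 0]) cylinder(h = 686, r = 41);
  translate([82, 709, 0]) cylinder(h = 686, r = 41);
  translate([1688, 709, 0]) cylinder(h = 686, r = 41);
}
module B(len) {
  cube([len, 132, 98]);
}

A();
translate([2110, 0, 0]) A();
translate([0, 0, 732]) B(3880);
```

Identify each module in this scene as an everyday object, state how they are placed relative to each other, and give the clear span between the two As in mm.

Second table starts at x = 2110; first ends at x = 1770; clear span = 2110 − 1770 = 340 mm.

A is a table. B is a beam. A beam spans the tops of two tables. The clear span between the two tables is 340 mm.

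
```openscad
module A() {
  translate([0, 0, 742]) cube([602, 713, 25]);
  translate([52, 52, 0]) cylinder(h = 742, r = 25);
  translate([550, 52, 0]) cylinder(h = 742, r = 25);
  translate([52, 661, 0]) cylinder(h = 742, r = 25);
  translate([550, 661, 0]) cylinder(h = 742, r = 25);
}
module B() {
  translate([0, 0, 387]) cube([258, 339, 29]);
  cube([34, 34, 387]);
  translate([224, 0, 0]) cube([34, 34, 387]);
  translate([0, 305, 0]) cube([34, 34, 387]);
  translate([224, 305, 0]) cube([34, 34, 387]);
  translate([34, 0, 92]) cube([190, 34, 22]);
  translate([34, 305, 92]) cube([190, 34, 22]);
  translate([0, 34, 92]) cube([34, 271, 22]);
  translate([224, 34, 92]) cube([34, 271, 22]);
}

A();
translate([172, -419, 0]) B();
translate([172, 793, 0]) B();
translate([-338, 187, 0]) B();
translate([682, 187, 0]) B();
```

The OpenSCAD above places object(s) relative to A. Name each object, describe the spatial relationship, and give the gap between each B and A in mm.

A is a table. B is a stool. Four stools sit around the table at the −y, +y, −x, +x sides. The gap between each stool and the table is 80 mm.

Each stool's nearest face is 80 mm from the table's bounding box.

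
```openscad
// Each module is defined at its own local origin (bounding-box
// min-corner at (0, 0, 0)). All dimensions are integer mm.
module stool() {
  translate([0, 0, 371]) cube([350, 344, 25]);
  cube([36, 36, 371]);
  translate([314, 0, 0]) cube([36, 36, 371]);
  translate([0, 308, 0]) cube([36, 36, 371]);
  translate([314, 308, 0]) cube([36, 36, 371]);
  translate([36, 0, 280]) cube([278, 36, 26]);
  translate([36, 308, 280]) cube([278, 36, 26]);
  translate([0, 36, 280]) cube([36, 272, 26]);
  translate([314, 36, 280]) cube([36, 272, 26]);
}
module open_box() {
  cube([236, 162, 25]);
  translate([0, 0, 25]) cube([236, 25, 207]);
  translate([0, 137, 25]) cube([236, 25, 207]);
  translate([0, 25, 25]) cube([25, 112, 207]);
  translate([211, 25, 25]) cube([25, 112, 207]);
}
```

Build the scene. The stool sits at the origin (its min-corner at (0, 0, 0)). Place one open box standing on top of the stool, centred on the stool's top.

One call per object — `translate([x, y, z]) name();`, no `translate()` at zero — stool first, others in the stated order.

stool();
translate([57, 91, 396]) open_box();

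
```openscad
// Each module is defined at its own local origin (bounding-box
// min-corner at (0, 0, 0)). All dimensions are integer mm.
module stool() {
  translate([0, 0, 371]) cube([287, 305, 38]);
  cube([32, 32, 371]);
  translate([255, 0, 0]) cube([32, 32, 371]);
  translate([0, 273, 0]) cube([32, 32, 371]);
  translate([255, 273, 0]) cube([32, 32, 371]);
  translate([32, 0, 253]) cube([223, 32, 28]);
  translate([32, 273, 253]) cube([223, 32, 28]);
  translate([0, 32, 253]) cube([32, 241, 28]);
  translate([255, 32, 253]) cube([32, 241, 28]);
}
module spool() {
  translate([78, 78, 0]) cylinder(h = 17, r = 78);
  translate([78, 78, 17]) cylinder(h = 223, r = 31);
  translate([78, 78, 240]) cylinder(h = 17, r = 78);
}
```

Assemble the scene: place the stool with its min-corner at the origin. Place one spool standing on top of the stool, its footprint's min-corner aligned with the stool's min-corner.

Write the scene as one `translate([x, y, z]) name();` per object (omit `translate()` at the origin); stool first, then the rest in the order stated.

stool();
translate([0, 0, 409]) spool();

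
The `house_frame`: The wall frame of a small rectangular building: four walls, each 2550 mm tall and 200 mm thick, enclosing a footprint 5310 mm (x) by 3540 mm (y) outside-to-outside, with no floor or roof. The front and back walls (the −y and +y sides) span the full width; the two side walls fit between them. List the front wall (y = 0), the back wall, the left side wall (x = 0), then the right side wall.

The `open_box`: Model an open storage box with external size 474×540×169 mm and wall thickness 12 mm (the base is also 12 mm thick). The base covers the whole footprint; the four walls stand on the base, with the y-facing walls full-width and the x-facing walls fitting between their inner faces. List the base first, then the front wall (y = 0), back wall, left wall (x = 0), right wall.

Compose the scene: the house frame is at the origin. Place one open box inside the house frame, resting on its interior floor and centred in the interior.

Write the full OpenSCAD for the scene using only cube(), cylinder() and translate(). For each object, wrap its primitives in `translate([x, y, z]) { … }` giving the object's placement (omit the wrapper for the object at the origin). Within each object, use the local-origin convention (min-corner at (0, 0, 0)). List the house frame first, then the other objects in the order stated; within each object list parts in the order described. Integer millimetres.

cube([5310, 200, 2550]);
translate([0, 3340, 0]) cube([5310, 200, 2550]);
translate([0, 200, 0]) cube([200, 3140, 2550]);
translate([5110, 200, 0]) cube([200, 3140, 2550]);
translate([2418, 1500, 0]) {
  cube([474, 540, 12]);
  translate([0, 0, 12]) cube([474, 12, 157]);
  translate([0, 528, 12]) cube([474, 12, 157]);
  translate([0, 12, 12]) cube([12, 516, 157]);
  translate([462, 12, 12]) cube([12, 516, 157]);
}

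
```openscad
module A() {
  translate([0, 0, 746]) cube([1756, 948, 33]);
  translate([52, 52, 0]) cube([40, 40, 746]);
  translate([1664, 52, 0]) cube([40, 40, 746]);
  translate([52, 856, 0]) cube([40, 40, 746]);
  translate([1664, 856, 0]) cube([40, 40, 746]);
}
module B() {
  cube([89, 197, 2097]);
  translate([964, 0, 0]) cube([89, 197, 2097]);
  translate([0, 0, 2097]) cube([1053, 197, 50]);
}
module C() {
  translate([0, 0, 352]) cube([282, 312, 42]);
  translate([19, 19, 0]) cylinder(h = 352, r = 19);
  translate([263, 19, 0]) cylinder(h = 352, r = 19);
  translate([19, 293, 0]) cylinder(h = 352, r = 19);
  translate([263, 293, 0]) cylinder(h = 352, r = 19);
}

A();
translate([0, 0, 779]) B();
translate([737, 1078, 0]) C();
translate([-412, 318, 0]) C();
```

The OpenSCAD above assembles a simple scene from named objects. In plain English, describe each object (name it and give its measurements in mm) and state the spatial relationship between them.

A is a table: top 1756 mm (x) × 948 mm (y), 33 mm thick, upper face at z = 779 mm, on four 40×40 mm square legs, each inset 52 mm from the nearest pair of top edges, running from z = 0 to the bottom of the top.

B is a rectangular door frame: two vertical jambs of 89×197 mm section, 2097 mm tall, with a clear opening 875 mm wide between their inner faces. A header 50 mm tall and 197 mm deep lies on top of the jambs and spans the full outside width.

C is a simple wooden stool: a rectangular seat 282 mm (x) by 312 mm (y), 42 mm thick, top face at z = 394 mm, on four round legs, each 38 mm in diameter. The legs rest on z = 0, each leg's axis is inset half a diameter from the nearest pair of seat edges (so the leg's bounding box is flush with the corner).

The door frame is on top of the table. Two stools sit around the table at the +y, −x sides.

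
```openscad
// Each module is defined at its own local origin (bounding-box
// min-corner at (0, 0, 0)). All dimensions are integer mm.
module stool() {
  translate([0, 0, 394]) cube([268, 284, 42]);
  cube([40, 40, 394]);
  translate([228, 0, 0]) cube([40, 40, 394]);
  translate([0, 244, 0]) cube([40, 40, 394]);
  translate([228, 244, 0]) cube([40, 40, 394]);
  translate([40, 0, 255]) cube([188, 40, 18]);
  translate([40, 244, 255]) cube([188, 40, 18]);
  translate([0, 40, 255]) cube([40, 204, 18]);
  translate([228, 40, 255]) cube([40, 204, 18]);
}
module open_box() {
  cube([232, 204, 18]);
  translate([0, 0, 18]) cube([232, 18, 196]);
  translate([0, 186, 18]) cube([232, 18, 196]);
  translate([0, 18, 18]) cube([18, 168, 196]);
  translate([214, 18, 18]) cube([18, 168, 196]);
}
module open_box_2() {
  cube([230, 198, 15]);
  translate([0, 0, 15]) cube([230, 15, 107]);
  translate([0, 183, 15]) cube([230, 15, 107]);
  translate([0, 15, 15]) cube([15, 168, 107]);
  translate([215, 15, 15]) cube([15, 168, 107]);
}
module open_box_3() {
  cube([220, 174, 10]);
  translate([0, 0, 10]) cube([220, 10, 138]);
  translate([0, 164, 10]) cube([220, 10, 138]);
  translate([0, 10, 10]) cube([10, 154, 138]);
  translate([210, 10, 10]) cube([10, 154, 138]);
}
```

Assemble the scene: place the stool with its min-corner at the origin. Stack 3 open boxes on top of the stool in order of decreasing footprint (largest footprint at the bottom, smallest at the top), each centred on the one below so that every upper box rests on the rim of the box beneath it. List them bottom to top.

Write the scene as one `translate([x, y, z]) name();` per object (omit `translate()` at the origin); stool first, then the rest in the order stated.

stool();
translate([18, 40, 436]) open_box();
translate([19, 43, 650]) open_box_2();
translate([24, 55, 772]) open_box_3();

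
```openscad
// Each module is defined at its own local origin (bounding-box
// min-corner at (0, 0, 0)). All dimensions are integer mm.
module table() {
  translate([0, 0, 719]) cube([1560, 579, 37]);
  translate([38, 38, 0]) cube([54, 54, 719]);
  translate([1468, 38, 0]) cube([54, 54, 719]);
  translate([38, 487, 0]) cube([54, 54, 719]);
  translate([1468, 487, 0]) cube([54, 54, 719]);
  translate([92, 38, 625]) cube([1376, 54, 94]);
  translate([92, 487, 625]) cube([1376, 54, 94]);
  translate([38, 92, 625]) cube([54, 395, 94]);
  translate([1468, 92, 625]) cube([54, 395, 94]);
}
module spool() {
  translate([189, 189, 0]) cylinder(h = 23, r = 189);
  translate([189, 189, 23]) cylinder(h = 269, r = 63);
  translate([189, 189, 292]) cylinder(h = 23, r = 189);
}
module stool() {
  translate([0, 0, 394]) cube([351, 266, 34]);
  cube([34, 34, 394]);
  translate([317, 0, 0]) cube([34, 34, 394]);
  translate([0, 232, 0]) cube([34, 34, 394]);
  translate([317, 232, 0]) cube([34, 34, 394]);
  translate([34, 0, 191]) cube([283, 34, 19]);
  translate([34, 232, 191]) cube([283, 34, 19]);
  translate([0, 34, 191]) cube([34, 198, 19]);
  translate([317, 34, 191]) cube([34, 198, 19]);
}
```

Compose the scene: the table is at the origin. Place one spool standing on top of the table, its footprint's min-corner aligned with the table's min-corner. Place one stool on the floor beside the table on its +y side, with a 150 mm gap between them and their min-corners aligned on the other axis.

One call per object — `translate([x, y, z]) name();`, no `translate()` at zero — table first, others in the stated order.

table();
translate([0, 0, 756]) spool();
translate([0, 729, 0]) stool();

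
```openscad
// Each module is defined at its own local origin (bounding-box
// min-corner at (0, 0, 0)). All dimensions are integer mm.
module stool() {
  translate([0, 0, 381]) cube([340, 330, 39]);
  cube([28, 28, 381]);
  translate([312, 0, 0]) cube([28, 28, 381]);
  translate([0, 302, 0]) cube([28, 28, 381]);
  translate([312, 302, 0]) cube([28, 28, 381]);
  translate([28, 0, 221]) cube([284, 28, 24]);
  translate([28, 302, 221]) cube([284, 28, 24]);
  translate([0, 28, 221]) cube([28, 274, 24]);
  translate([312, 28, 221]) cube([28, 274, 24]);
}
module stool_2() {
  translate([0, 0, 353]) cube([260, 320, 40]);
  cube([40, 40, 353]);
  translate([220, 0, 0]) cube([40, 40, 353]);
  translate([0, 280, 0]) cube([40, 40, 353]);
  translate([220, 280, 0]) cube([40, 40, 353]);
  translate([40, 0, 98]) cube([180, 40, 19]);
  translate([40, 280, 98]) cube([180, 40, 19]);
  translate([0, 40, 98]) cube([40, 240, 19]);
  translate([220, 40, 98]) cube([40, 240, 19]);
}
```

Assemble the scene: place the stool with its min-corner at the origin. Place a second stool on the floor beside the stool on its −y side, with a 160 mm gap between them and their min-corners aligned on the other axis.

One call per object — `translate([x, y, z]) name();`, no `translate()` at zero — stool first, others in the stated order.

stool();
translate([0, -480, 0]) stool_2();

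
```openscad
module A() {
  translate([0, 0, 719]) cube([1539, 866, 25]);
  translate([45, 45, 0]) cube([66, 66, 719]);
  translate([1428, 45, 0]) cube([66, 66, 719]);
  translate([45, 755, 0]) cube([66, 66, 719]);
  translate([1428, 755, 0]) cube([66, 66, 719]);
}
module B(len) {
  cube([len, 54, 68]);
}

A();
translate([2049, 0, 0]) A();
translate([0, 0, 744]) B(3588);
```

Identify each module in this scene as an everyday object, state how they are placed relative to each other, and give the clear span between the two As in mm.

A is a table. B is a beam. A beam spans the tops of two tables. The clear span between the two tables is 510 mm.

Second table starts at x = 2049; first ends at x = 1539; clear span = 2049 − 1539 = 510 mm.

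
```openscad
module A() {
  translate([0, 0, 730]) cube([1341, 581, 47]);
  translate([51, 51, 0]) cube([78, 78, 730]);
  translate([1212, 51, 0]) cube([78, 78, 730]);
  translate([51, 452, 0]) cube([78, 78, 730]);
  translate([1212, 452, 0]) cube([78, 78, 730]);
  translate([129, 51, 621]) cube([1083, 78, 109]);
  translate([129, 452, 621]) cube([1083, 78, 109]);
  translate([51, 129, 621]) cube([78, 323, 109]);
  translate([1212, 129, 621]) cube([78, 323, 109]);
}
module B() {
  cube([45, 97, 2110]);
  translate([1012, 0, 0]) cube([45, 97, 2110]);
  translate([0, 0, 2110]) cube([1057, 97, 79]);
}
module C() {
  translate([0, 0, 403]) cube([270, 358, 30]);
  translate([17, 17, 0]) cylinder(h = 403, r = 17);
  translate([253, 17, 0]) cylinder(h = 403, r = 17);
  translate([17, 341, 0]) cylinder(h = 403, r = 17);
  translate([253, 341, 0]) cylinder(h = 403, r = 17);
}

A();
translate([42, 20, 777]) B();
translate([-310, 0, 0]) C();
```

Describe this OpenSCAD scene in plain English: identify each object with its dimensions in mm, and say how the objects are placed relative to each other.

A is a rectangular dining table. The top is 1341×581×47 mm with its upper surface at z = 777 mm. It stands on four 78×78 mm square legs, each inset 51 mm from the nearest pair of top edges, running from the floor to the underside of the top. Four apron rails, 78 mm thick and 109 mm tall, run between adjacent legs with their top edges flush with the underside of the top and their outer faces flush with the legs' outer faces.

B is a rectangular door frame: two vertical jambs of 45×97 mm section, 2110 mm tall, with a clear opening 967 mm wide between their inner faces. A header 79 mm tall and 97 mm deep lies on top of the jambs and spans the full outside width.

C is a four-legged stool. The seat is a 270×358×30 mm slab whose top surface is at z = 433 mm; four round legs, each 34 mm in diameter, run from the floor (z = 0) to the underside of the seat, each leg's axis is inset half a diameter from the nearest pair of seat edges (so the leg's bounding box is flush with the corner).

The door frame is on top of the table. The stool is on the floor beside the table on its −x side.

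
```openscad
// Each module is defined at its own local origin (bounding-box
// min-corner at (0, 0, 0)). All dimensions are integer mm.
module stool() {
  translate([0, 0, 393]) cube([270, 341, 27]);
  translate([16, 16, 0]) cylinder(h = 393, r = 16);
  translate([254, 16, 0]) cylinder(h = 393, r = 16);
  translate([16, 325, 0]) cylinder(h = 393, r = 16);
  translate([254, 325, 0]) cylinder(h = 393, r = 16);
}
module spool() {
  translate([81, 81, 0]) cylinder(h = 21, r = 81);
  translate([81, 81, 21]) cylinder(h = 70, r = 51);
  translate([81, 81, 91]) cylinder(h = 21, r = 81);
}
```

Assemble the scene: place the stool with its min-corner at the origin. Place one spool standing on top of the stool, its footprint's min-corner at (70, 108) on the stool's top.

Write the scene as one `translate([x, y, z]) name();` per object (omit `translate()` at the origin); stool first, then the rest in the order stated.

stool();
translate([70, 108, 420]) spool();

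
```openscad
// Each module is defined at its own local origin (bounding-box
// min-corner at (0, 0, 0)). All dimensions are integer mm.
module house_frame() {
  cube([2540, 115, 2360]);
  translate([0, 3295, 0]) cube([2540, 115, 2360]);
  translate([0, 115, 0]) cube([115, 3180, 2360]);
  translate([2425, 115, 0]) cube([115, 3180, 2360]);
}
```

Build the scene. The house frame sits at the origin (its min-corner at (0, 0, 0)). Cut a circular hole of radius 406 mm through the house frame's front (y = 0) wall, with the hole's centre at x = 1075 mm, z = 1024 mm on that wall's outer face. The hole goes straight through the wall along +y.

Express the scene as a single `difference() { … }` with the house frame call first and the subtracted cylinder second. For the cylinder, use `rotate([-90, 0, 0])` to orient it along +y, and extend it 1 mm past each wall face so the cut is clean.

difference() {
  house_frame();
  translate([1075, -1, 1024]) rotate([-90, 0, 0]) cylinder(h = 117, r = 406);
}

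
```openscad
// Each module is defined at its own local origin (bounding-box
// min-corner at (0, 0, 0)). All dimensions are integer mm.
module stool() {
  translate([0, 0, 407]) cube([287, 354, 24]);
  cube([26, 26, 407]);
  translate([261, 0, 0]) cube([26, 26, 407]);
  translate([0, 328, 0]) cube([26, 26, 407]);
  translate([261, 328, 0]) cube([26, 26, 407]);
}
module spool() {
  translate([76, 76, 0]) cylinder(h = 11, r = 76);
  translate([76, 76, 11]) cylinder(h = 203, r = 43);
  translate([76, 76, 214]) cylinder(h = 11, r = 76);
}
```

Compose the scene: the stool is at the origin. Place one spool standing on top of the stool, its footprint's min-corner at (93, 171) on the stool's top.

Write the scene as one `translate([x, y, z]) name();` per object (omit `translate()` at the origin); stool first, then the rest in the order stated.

stool();
translate([93, 171, 431]) spool();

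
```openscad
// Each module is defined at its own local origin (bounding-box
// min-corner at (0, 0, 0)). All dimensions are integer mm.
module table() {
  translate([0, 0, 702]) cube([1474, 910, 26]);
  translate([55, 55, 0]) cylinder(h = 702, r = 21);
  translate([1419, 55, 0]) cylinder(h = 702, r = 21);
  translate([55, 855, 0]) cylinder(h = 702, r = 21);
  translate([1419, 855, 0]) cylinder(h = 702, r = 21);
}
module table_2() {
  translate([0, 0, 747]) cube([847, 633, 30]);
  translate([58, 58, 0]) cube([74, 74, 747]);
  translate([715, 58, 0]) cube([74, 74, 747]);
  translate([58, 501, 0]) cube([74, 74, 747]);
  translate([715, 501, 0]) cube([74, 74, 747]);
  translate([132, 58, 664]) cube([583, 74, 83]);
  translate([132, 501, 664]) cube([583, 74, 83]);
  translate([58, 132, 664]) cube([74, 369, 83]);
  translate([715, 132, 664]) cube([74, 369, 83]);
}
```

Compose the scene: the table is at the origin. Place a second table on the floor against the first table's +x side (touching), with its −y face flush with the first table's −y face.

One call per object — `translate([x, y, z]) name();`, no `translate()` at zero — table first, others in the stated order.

table();
translate([1474, 0, 0]) table_2();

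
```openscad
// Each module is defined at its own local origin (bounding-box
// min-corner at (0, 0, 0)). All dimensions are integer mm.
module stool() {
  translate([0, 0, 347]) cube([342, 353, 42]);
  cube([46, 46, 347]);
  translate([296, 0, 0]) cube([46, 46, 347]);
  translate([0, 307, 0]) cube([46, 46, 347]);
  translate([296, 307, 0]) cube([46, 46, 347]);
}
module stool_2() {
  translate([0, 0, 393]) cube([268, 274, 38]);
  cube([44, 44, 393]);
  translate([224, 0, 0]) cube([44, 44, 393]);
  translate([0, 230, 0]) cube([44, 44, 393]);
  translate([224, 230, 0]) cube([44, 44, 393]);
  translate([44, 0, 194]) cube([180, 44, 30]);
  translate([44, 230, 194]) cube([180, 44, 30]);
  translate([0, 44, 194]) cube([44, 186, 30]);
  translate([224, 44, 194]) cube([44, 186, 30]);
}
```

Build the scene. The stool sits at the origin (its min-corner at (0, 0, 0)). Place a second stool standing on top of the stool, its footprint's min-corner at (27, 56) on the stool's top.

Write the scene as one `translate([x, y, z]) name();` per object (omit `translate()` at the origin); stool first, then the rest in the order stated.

stool();
translate([27, 56, 389]) stool_2();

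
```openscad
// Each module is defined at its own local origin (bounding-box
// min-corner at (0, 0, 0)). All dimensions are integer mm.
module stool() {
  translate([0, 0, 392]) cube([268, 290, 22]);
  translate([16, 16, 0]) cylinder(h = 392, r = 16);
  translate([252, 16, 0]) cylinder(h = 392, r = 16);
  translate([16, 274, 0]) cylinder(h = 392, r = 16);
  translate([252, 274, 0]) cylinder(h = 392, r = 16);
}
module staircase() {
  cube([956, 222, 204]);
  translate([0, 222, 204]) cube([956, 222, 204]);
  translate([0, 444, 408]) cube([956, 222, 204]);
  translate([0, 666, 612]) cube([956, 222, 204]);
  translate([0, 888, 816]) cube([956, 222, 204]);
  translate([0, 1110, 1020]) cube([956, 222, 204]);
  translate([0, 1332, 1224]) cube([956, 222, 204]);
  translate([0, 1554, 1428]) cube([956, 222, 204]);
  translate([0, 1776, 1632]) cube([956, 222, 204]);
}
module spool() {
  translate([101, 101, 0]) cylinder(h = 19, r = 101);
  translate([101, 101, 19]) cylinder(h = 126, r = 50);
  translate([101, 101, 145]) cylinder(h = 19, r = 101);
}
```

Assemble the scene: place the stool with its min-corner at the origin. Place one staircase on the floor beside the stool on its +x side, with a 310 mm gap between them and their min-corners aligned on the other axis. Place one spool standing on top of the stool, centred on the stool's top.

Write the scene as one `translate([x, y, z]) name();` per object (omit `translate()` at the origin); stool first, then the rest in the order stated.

stool();
translate([578, 0, 0]) staircase();
translate([33, 44, 414]) spool();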